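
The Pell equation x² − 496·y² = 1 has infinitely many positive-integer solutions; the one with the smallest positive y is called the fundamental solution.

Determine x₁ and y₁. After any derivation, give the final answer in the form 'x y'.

[22; 3,1,2,4,1,…,1,3,44] for √496; ℓ=16 ⇒ convergent index 15
a_0=22:  p_0=22·1+0=22,  q_0=22·0+1=1
…
a_2=1:  p_2=1·67+22=89,  q_2=1·3+1=4
…
a_4=4:  p_4=4·245+89=1069,  q_4=4·11+4=48
…
a_7=2:  p_7=2·2383+1314=6080,  q_7=2·107+59=273
…
a_14=1:  p_14=1·863293+389209=1252502,  q_14=1·38763+17476=56239
a_15=3:  p_15=3·1252502+863293=4620799,  q_15=3·56239+38763=207480
→ (4620799, 207480).  Check: 4620799²=21351783398401, 496·207480²=21351783398400, difference 1.

4620799 207480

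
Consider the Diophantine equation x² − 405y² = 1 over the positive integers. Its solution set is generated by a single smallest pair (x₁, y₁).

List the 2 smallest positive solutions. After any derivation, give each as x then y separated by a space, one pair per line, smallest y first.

161 8
51841 2576

d=405: √d = [20; 8,40] (ℓ=2, even), read p_1/q_1
k=0  a_k=20  p_k/q_k = 20/1
k=1  a_k=8  p_k/q_k = 161/8
(x₁, y₁) = (161, 8);  161² − 405·8² = 1 ✓
n=2: (161,8)∘(161,8) = (161·161+405·8·8, 161·8+8·161) = (51841,2576)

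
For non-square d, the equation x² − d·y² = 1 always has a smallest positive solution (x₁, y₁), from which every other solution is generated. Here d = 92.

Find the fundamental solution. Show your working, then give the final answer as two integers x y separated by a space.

1151 120

[9; 1,1,2,4,2,1,1,18] for √92; ℓ=8 ⇒ convergent index 7
k=0  a_k=9  p_k/q_k = 9/1
…
k=3  a_k=2  p_k/q_k = 48/5
k=4  a_k=4  p_k/q_k = 211/22
k=5  a_k=2  p_k/q_k = 470/49
k=6  a_k=1  p_k/q_k = 681/71
k=7  a_k=1  p_k/q_k = 1151/120
fundamental: x₁=1151, y₁=120  (since 1324801 − 92·14400 = 1)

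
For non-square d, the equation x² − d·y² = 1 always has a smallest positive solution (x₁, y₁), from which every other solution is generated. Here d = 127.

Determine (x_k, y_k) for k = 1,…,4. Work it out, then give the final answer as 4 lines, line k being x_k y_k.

4730624 419775
44757606858751 3971595379200
423462818377139450624 37576248838264821825
4006486743445029115330560001 355518209168531397366758400

√127 = [11; 3,1,2,2,7,11,7,2,2,1,3,22, …], period ℓ=12 (even) → k=11
a_0=11:  p_0=11·1+0=11,  q_0=11·0+1=1
a_1=3:  p_1=3·11+1=34,  q_1=3·1+0=3
a_2=1:  p_2=1·34+11=45,  q_2=1·3+1=4
a_3=2:  p_3=2·45+34=124,  q_3=2·4+3=11
a_4=2:  p_4=2·124+45=293,  q_4=2·11+4=26
…
a_6=11:  p_6=11·2175+293=24218,  q_6=11·193+26=2149
a_7=7:  p_7=7·24218+2175=171701,  q_7=7·2149+193=15236
…
a_10=1:  p_10=1·906941+367620=1274561,  q_10=1·80478+32621=113099
a_11=3:  p_11=3·1274561+906941=4730624,  q_11=3·113099+80478=419775
fundamental: x₁=4730624, y₁=419775  (since 22378803429376 − 127·176211050625 = 1)
(x_2, y_2) = (4730624·4730624 + 127·419775·419775, 4730624·419775 + 419775·4730624) = (44757606858751, 3971595379200)
(x_3, y_3) = (4730624·44757606858751 + 127·419775·3971595379200, 4730624·3971595379200 + 419775·44757606858751) = (423462818377139450624, 37576248838264821825)
(x_4, y_4) = (4730624·423462818377139450624 + 127·419775·37576248838264821825, 4730624·37576248838264821825 + 419775·423462818377139450624) = (4006486743445029115330560001, 355518209168531397366758400)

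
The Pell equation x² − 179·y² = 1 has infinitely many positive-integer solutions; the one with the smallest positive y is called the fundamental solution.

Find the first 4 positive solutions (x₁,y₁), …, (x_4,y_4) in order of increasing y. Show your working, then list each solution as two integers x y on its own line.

4190210 313191
35115719688199 2624672120220
294284479589372473370 21995854729733779209
2466227538440333747559727201 184334500894152933286567560

d=179: √d = [13; 2,1,1,1,3,…,1,2,26] (ℓ=14, even), read p_13/q_13
k=0  a_k=13  p_k/q_k = 13/1
k=1  a_k=2  p_k/q_k = 27/2
…
k=3  a_k=1  p_k/q_k = 67/5
k=4  a_k=1  p_k/q_k = 107/8
k=5  a_k=3  p_k/q_k = 388/29
k=6  a_k=5  p_k/q_k = 2047/153
k=7  a_k=13  p_k/q_k = 26999/2018
…
k=10  a_k=1  p_k/q_k = 575167/42990
k=11  a_k=1  p_k/q_k = 1013292/75737
k=12  a_k=1  p_k/q_k = 1588459/118727
k=13  a_k=2  p_k/q_k = 4190210/313191
fundamental: x₁=4190210, y₁=313191  (since 17557859844100 − 179·98088602481 = 1)
n=2: (4190210,313191)∘(4190210,313191) = (4190210·4190210+179·313191·313191, 4190210·313191+313191·4190210) = (35115719688199,2624672120220)
n=3: (35115719688199,2624672120220)∘(4190210,313191) = (4190210·35115719688199+179·313191·2624672120220, 4190210·2624672120220+313191·35115719688199) = (294284479589372473370,21995854729733779209)
n=4: (294284479589372473370,21995854729733779209)∘(4190210,313191) = (4190210·294284479589372473370+179·313191·21995854729733779209, 4190210·21995854729733779209+313191·294284479589372473370) = (2466227538440333747559727201,184334500894152933286567560)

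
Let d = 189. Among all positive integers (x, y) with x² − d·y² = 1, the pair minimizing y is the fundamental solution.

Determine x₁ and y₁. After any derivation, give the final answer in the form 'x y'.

55 4

√189 = [13; 1,2,1,26, …], period ℓ=4 (even) → k=3
step 0: (13, 1)  from 13·(1,0) + (0,1)
step 1: (14, 1)  from 1·(13,1) + (1,0)
step 2: (41, 3)  from 2·(14,1) + (13,1)
step 3: (55, 4)  from 1·(41,3) + (14,1)
fundamental: x₁=55, y₁=4  (since 3025 − 189·16 = 1)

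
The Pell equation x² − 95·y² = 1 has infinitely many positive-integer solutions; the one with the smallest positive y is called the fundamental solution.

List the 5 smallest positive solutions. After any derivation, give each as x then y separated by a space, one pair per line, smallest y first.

[9; 1,2,1,18] for √95; ℓ=4 ⇒ convergent index 3
i=0: a=9 ⇒ p=9, q=1
i=1: a=1 ⇒ p=10, q=1
i=2: a=2 ⇒ p=29, q=3
i=3: a=1 ⇒ p=39, q=4
(x₁, y₁) = (39, 4);  39² − 95·4² = 1 ✓
(x_2, y_2) = (39·39 + 95·4·4, 39·4 + 4·39) = (3041, 312)
(x_3, y_3) = (39·3041 + 95·4·312, 39·312 + 4·3041) = (237159, 24332)
(x_4, y_4) = (39·237159 + 95·4·24332, 39·24332 + 4·237159) = (18495361, 1897584)
(x_5, y_5) = (39·18495361 + 95·4·1897584, 39·1897584 + 4·18495361) = (1442400999, 147987220)

39 4
3041 312
237159 24332
18495361 1897584
1442400999 147987220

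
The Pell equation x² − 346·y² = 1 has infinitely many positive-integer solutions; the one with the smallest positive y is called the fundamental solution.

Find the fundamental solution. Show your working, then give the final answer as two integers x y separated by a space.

[18; 1,1,1,1,36] for √346; ℓ=5 ⇒ convergent index 9
k=0  a_k=18  p_k/q_k = 18/1
k=1  a_k=1  p_k/q_k = 19/1
k=2  a_k=1  p_k/q_k = 37/2
k=3  a_k=1  p_k/q_k = 56/3
k=4  a_k=1  p_k/q_k = 93/5
k=5  a_k=36  p_k/q_k = 3404/183
k=6  a_k=1  p_k/q_k = 3497/188
k=7  a_k=1  p_k/q_k = 6901/371
k=8  a_k=1  p_k/q_k = 10398/559
k=9  a_k=1  p_k/q_k = 17299/930
fundamental: x₁=17299, y₁=930  (since 299255401 − 346·864900 = 1)

17299 930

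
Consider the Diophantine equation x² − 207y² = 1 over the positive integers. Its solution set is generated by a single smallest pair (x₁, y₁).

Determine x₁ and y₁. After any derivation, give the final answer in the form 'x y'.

[14; 2,1,1,2,1,1,2,28] for √207; ℓ=8 ⇒ convergent index 7
k=0  a_k=14  p_k/q_k = 14/1
k=1  a_k=2  p_k/q_k = 29/2
k=2  a_k=1  p_k/q_k = 43/3
k=3  a_k=1  p_k/q_k = 72/5
k=4  a_k=2  p_k/q_k = 187/13
…
k=6  a_k=1  p_k/q_k = 446/31
k=7  a_k=2  p_k/q_k = 1151/80
→ (1151, 80).  Check: 1151²=1324801, 207·80²=1324800, difference 1.

1151 80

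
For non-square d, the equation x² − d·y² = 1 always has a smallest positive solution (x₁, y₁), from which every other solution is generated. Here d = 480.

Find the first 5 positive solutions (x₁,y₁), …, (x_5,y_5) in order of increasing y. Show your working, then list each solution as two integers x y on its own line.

d=480: √d = [21; 1,9,1,42] (ℓ=4, even), read p_3/q_3
i=0: a=21 ⇒ p=21, q=1
…
i=2: a=9 ⇒ p=219, q=10
i=3: a=1 ⇒ p=241, q=11
(x₁, y₁) = (241, 11);  241² − 480·11² = 1 ✓
(x_2, y_2) = (241·241 + 480·11·11, 241·11 + 11·241) = (116161, 5302)
(x_3, y_3) = (241·116161 + 480·11·5302, 241·5302 + 11·116161) = (55989361, 2555553)
(x_4, y_4) = (241·55989361 + 480·11·2555553, 241·2555553 + 11·55989361) = (26986755841, 1231771244)
(x_5, y_5) = (241·26986755841 + 480·11·1231771244, 241·1231771244 + 11·26986755841) = (13007560326001, 593711184055)

241 11
116161 5302
55989361 2555553
26986755841 1231771244
13007560326001 593711184055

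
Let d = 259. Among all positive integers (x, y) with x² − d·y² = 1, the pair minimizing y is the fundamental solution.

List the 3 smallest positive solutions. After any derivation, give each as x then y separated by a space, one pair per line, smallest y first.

√259 = [16; 10,1,2,3,4,3,2,1,10,32, …], period ℓ=10 (even) → k=9
a_0=16:  p_0=16·1+0=16,  q_0=16·0+1=1
…
a_6=3:  p_6=3·7403+1722=23931,  q_6=3·460+107=1487
a_7=2:  p_7=2·23931+7403=55265,  q_7=2·1487+460=3434
a_8=1:  p_8=1·55265+23931=79196,  q_8=1·3434+1487=4921
a_9=10:  p_9=10·79196+55265=847225,  q_9=10·4921+3434=52644
(x₁, y₁) = (847225, 52644);  847225² − 259·52644² = 1 ✓
(x_2, y_2) = (847225·847225 + 259·52644·52644, 847225·52644 + 52644·847225) = (1435580401249, 89202625800)
(x_3, y_3) = (847225·1435580401249 + 259·52644·89202625800, 847225·89202625800 + 52644·1435580401249) = (2432519210895520825, 151149389286757356)

847225 52644
1435580401249 89202625800
2432519210895520825 151149389286757356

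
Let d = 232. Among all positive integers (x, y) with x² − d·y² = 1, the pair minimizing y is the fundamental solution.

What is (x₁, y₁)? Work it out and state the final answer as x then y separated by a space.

√232 = [15; 4,3,7,3,4,30, …], period ℓ=6 (even) → k=5
i=0: a=15 ⇒ p=15, q=1
…
i=3: a=7 ⇒ p=1447, q=95
i=4: a=3 ⇒ p=4539, q=298
i=5: a=4 ⇒ p=19603, q=1287
→ (19603, 1287).  Check: 19603²=384277609, 232·1287²=384277608, difference 1.

19603 1287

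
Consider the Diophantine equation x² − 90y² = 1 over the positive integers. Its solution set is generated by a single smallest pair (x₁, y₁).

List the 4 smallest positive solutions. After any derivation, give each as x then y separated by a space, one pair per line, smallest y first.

19 2
721 76
27379 2886
1039681 109592

√90 = [9; 2,18, …], period ℓ=2 (even) → k=1
step 0: (9, 1)  from 9·(1,0) + (0,1)
step 1: (19, 2)  from 2·(9,1) + (1,0)
(x₁, y₁) = (19, 2);  19² − 90·2² = 1 ✓
(19+2√90)^2 = 721 + 76√90
(19+2√90)^3 = 27379 + 2886√90
(19+2√90)^4 = 1039681 + 109592√90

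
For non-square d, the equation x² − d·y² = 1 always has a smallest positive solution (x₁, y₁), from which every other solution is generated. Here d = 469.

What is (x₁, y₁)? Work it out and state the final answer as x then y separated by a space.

137215 6336

[21; 1,1,1,10,6,10,1,1,1,42] for √469; ℓ=10 ⇒ convergent index 9
i=0: a=21 ⇒ p=21, q=1
…
i=2: a=1 ⇒ p=43, q=2
…
i=6: a=10 ⇒ p=42923, q=1982
i=7: a=1 ⇒ p=47146, q=2177
i=8: a=1 ⇒ p=90069, q=4159
i=9: a=1 ⇒ p=137215, q=6336
(x₁, y₁) = (137215, 6336);  137215² − 469·6336² = 1 ✓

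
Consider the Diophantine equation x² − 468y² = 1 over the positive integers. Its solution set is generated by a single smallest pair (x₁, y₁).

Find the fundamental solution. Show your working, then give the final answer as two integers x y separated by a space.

√468 → a₀=21, period (1,1,1,2,1,1,1,42); ℓ=8 even so k=7
step 0: (21, 1)  from 21·(1,0) + (0,1)
…
step 2: (43, 2)  from 1·(22,1) + (21,1)
…
step 5: (238, 11)  from 1·(173,8) + (65,3)
step 6: (411, 19)  from 1·(238,11) + (173,8)
step 7: (649, 30)  from 1·(411,19) + (238,11)
fundamental: x₁=649, y₁=30  (since 421201 − 468·900 = 1)

649 30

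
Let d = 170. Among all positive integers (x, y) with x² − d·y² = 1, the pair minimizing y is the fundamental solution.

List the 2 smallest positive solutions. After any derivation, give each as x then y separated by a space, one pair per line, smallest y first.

339 26
229841 17628

√170 = [13; 26, …], period ℓ=1 (odd) → k=1
k=0  a_k=13  p_k/q_k = 13/1
k=1  a_k=26  p_k/q_k = 339/26
fundamental: x₁=339, y₁=26  (since 114921 − 170·676 = 1)
n=2: (339,26)∘(339,26) = (339·339+170·26·26, 339·26+26·339) = (229841,17628)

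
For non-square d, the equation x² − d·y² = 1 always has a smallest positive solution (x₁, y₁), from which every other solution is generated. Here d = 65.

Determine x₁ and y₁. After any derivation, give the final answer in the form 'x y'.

d=65: √d = [8; 16] (ℓ=1, odd), read p_1/q_1
a_0=8:  p_0=8·1+0=8,  q_0=8·0+1=1
a_1=16:  p_1=16·8+1=129,  q_1=16·1+0=16
(x₁, y₁) = (129, 16);  129² − 65·16² = 1 ✓

129 16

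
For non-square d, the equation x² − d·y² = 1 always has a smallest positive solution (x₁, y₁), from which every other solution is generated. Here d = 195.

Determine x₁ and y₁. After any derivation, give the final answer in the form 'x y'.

14 1

[13; 1,26] for √195; ℓ=2 ⇒ convergent index 1
k=0  a_k=13  p_k/q_k = 13/1
k=1  a_k=1  p_k/q_k = 14/1
(x₁, y₁) = (14, 1);  14² − 195·1² = 1 ✓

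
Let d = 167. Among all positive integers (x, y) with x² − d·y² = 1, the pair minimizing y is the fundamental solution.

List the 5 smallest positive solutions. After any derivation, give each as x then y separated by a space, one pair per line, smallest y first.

√167 = [12; 1,11,1,24, …], period ℓ=4 (even) → k=3
i=0: a=12 ⇒ p=12, q=1
i=1: a=1 ⇒ p=13, q=1
i=2: a=11 ⇒ p=155, q=12
i=3: a=1 ⇒ p=168, q=13
→ (168, 13).  Check: 168²=28224, 167·13²=28223, difference 1.
(x_2, y_2) = (168·168 + 167·13·13, 168·13 + 13·168) = (56447, 4368)
(x_3, y_3) = (168·56447 + 167·13·4368, 168·4368 + 13·56447) = (18966024, 1467635)
(x_4, y_4) = (168·18966024 + 167·13·1467635, 168·1467635 + 13·18966024) = (6372527617, 493120992)
(x_5, y_5) = (168·6372527617 + 167·13·493120992, 168·493120992 + 13·6372527617) = (2141150313288, 165687185677)

168 13
56447 4368
18966024 1467635
6372527617 493120992
2141150313288 165687185677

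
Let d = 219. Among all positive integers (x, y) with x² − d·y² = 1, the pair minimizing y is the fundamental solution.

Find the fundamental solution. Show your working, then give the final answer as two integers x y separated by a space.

74 5

√219 → a₀=14, period (1,3,1,28); ℓ=4 even so k=3
i=0: a=14 ⇒ p=14, q=1
i=1: a=1 ⇒ p=15, q=1
i=2: a=3 ⇒ p=59, q=4
i=3: a=1 ⇒ p=74, q=5
(x₁, y₁) = (74, 5);  74² − 219·5² = 1 ✓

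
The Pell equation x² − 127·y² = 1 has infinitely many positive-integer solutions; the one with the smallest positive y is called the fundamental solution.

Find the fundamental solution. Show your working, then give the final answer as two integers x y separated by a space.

4730624 419775

√127 → a₀=11, period (3,1,2,2,7,11,7,2,2,1,3,22); ℓ=12 even so k=11
i=0: a=11 ⇒ p=11, q=1
i=1: a=3 ⇒ p=34, q=3
i=2: a=1 ⇒ p=45, q=4
i=3: a=2 ⇒ p=124, q=11
i=4: a=2 ⇒ p=293, q=26
…
i=6: a=11 ⇒ p=24218, q=2149
i=7: a=7 ⇒ p=171701, q=15236
i=8: a=2 ⇒ p=367620, q=32621
i=9: a=2 ⇒ p=906941, q=80478
i=10: a=1 ⇒ p=1274561, q=113099
i=11: a=3 ⇒ p=4730624, q=419775
(x₁, y₁) = (4730624, 419775);  4730624² − 127·419775² = 1 ✓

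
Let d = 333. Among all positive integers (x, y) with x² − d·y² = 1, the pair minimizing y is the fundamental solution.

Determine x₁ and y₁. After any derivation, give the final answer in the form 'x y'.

√333 = [18; 4,36, …], period ℓ=2 (even) → k=1
a_0=18:  p_0=18·1+0=18,  q_0=18·0+1=1
a_1=4:  p_1=4·18+1=73,  q_1=4·1+0=4
fundamental: x₁=73, y₁=4  (since 5329 − 333·16 = 1)

73 4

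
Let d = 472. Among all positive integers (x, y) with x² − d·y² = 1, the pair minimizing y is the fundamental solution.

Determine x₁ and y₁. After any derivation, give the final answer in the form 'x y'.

√472 → a₀=21, period (1,2,1,1,1,…,2,1,42); ℓ=14 even so k=13
i=0: a=21 ⇒ p=21, q=1
…
i=5: a=1 ⇒ p=239, q=11
…
i=12: a=2 ⇒ p=222687, q=10250
i=13: a=1 ⇒ p=306917, q=14127
fundamental: x₁=306917, y₁=14127  (since 94198044889 − 472·199572129 = 1)

306917 14127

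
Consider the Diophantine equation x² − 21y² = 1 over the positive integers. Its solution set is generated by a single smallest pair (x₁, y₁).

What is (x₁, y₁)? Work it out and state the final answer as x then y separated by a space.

√21 → a₀=4, period (1,1,2,1,1,8); ℓ=6 even so k=5
i=0: a=4 ⇒ p=4, q=1
…
i=3: a=2 ⇒ p=23, q=5
i=4: a=1 ⇒ p=32, q=7
i=5: a=1 ⇒ p=55, q=12
fundamental: x₁=55, y₁=12  (since 3025 − 21·144 = 1)

55 12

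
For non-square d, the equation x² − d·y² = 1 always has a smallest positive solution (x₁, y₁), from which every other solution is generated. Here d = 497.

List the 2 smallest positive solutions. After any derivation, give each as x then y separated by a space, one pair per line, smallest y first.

1201887 53912
2889064721537 129592263888

[22; 3,2,2,5,6,5,2,2,3,44] for √497; ℓ=10 ⇒ convergent index 9
a_0=22:  p_0=22·1+0=22,  q_0=22·0+1=1
…
a_3=2:  p_3=2·156+67=379,  q_3=2·7+3=17
…
a_7=2:  p_7=2·65476+12685=143637,  q_7=2·2937+569=6443
a_8=2:  p_8=2·143637+65476=352750,  q_8=2·6443+2937=15823
a_9=3:  p_9=3·352750+143637=1201887,  q_9=3·15823+6443=53912
→ (1201887, 53912).  Check: 1201887²=1444532360769, 497·53912²=1444532360768, difference 1.
(x_2, y_2) = (1201887·1201887 + 497·53912·53912, 1201887·53912 + 53912·1201887) = (2889064721537, 129592263888)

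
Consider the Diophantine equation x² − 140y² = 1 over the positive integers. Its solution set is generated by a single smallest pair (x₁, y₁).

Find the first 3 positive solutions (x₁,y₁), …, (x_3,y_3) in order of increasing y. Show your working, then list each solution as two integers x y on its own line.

71 6
10081 852
1431431 120978

√140 = [11; 1,4,1,22, …], period ℓ=4 (even) → k=3
i=0: a=11 ⇒ p=11, q=1
…
i=2: a=4 ⇒ p=59, q=5
i=3: a=1 ⇒ p=71, q=6
→ (71, 6).  Check: 71²=5041, 140·6²=5040, difference 1.
n=2: (71,6)∘(71,6) = (71·71+140·6·6, 71·6+6·71) = (10081,852)
n=3: (10081,852)∘(71,6) = (71·10081+140·6·852, 71·852+6·10081) = (1431431,120978)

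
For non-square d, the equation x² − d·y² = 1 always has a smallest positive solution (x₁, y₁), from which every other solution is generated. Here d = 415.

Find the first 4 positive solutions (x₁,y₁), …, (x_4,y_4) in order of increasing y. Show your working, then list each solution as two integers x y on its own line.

18412804 903849
678062702284831 33284788965192
24970071273761872339444 1225732590794885332887
919538056459614718055705397121 45138347901436822389057205104

d=415: √d = [20; 2,1,2,4,6,…,1,2,40] (ℓ=16, even), read p_15/q_15
a_0=20:  p_0=20·1+0=20,  q_0=20·0+1=1
a_1=2:  p_1=2·20+1=41,  q_1=2·1+0=2
…
a_5=6:  p_5=6·713+163=4441,  q_5=6·35+8=218
…
a_10=1:  p_10=1·43534+33939=77473,  q_10=1·2137+1666=3803
…
a_12=4:  p_12=4·508372+77473=2110961,  q_12=4·24955+3803=103623
a_13=2:  p_13=2·2110961+508372=4730294,  q_13=2·103623+24955=232201
a_14=1:  p_14=1·4730294+2110961=6841255,  q_14=1·232201+103623=335824
a_15=2:  p_15=2·6841255+4730294=18412804,  q_15=2·335824+232201=903849
(x₁, y₁) = (18412804, 903849);  18412804² − 415·903849² = 1 ✓
k=2:  x_2 = 18412804·18412804+415·903849·903849 = 678062702284831,  y_2 = 18412804·903849+903849·18412804 = 33284788965192
k=3:  x_3 = 18412804·678062702284831+415·903849·33284788965192 = 24970071273761872339444,  y_3 = 18412804·33284788965192+903849·678062702284831 = 1225732590794885332887
k=4:  x_4 = 18412804·24970071273761872339444+415·903849·1225732590794885332887 = 919538056459614718055705397121,  y_4 = 18412804·1225732590794885332887+903849·24970071273761872339444 = 45138347901436822389057205104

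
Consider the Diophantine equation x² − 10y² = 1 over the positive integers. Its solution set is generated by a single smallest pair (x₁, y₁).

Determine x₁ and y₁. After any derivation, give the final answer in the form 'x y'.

√10 = [3; 6, …], period ℓ=1 (odd) → k=1
k=0  a_k=3  p_k/q_k = 3/1
k=1  a_k=6  p_k/q_k = 19/6
(x₁, y₁) = (19, 6);  19² − 10·6² = 1 ✓

19 6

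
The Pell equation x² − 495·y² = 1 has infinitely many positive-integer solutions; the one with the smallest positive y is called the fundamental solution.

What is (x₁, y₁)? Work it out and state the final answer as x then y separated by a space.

89 4

d=495: √d = [22; 4,44] (ℓ=2, even), read p_1/q_1
k=0  a_k=22  p_k/q_k = 22/1
k=1  a_k=4  p_k/q_k = 89/4
(x₁, y₁) = (89, 4);  89² − 495·4² = 1 ✓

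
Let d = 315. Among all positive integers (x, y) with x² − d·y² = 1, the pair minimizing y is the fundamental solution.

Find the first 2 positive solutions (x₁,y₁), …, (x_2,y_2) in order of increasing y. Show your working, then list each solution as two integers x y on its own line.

71 4
10081 568

[17; 1,2,1,34] for √315; ℓ=4 ⇒ convergent index 3
a_0=17:  p_0=17·1+0=17,  q_0=17·0+1=1
a_1=1:  p_1=1·17+1=18,  q_1=1·1+0=1
a_2=2:  p_2=2·18+17=53,  q_2=2·1+1=3
a_3=1:  p_3=1·53+18=71,  q_3=1·3+1=4
(x₁, y₁) = (71, 4);  71² − 315·4² = 1 ✓
(71+4√315)^2 = 10081 + 568√315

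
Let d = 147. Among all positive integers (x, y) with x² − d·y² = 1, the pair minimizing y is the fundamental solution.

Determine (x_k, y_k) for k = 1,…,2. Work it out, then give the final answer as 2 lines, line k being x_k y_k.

97 8
18817 1552

d=147: √d = [12; 8,24] (ℓ=2, even), read p_1/q_1
step 0: (12, 1)  from 12·(1,0) + (0,1)
step 1: (97, 8)  from 8·(12,1) + (1,0)
(x₁, y₁) = (97, 8);  97² − 147·8² = 1 ✓
(97+8√147)^2 = 18817 + 1552√147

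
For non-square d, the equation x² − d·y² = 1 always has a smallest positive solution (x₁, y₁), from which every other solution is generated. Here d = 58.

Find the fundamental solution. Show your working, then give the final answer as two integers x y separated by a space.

19603 2574

d=58: √d = [7; 1,1,1,1,1,1,14] (ℓ=7, odd), read p_13/q_13
i=0: a=7 ⇒ p=7, q=1
i=1: a=1 ⇒ p=8, q=1
i=2: a=1 ⇒ p=15, q=2
i=3: a=1 ⇒ p=23, q=3
i=4: a=1 ⇒ p=38, q=5
i=5: a=1 ⇒ p=61, q=8
…
i=7: a=14 ⇒ p=1447, q=190
…
i=10: a=1 ⇒ p=4539, q=596
…
i=12: a=1 ⇒ p=12071, q=1585
i=13: a=1 ⇒ p=19603, q=2574
fundamental: x₁=19603, y₁=2574  (since 384277609 − 58·6625476 = 1)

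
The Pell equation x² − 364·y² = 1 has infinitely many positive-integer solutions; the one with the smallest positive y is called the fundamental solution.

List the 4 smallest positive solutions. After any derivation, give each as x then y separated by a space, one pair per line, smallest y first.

4954951 259710
49103078824801 2573700648420
486606699052048124551 25505121203178395130
4822224700149240710505379201 252753251621617410554928840

[19; 12,1,2,3,1,8,1,3,2,1,12,38] for √364; ℓ=12 ⇒ convergent index 11
k=0  a_k=19  p_k/q_k = 19/1
k=1  a_k=12  p_k/q_k = 229/12
k=2  a_k=1  p_k/q_k = 248/13
…
k=6  a_k=8  p_k/q_k = 27607/1447
k=7  a_k=1  p_k/q_k = 30755/1612
k=8  a_k=3  p_k/q_k = 119872/6283
k=9  a_k=2  p_k/q_k = 270499/14178
k=10  a_k=1  p_k/q_k = 390371/20461
k=11  a_k=12  p_k/q_k = 4954951/259710
(x₁, y₁) = (4954951, 259710);  4954951² − 364·259710² = 1 ✓
(4954951+259710√364)^2 = 49103078824801 + 2573700648420√364
(4954951+259710√364)^3 = 486606699052048124551 + 25505121203178395130√364
(4954951+259710√364)^4 = 4822224700149240710505379201 + 252753251621617410554928840√364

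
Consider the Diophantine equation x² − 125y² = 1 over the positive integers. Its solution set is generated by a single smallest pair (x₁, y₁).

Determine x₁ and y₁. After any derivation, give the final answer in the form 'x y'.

930249 83204

√125 → a₀=11, period (5,1,1,5,22); ℓ=5 odd so k=9
step 0: (11, 1)  from 11·(1,0) + (0,1)
…
step 2: (67, 6)  from 1·(56,5) + (11,1)
step 3: (123, 11)  from 1·(67,6) + (56,5)
…
step 5: (15127, 1353)  from 22·(682,61) + (123,11)
step 6: (76317, 6826)  from 5·(15127,1353) + (682,61)
step 7: (91444, 8179)  from 1·(76317,6826) + (15127,1353)
step 8: (167761, 15005)  from 1·(91444,8179) + (76317,6826)
step 9: (930249, 83204)  from 5·(167761,15005) + (91444,8179)
(x₁, y₁) = (930249, 83204);  930249² − 125·83204² = 1 ✓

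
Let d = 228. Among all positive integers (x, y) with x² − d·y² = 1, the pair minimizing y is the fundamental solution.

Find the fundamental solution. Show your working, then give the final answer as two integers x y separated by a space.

151 10

[15; 10,30] for √228; ℓ=2 ⇒ convergent index 1
step 0: (15, 1)  from 15·(1,0) + (0,1)
step 1: (151, 10)  from 10·(15,1) + (1,0)
fundamental: x₁=151, y₁=10  (since 22801 − 228·100 = 1)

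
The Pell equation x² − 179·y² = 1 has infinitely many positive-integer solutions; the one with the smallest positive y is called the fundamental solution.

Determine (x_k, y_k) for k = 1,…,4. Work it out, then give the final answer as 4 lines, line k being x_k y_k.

[13; 2,1,1,1,3,…,1,2,26] for √179; ℓ=14 ⇒ convergent index 13
i=0: a=13 ⇒ p=13, q=1
…
i=2: a=1 ⇒ p=40, q=3
…
i=6: a=5 ⇒ p=2047, q=153
…
i=11: a=1 ⇒ p=1013292, q=75737
i=12: a=1 ⇒ p=1588459, q=118727
i=13: a=2 ⇒ p=4190210, q=313191
(x₁, y₁) = (4190210, 313191);  4190210² − 179·313191² = 1 ✓
n=2: (4190210,313191)∘(4190210,313191) = (4190210·4190210+179·313191·313191, 4190210·313191+313191·4190210) = (35115719688199,2624672120220)
n=3: (35115719688199,2624672120220)∘(4190210,313191) = (4190210·35115719688199+179·313191·2624672120220, 4190210·2624672120220+313191·35115719688199) = (294284479589372473370,21995854729733779209)
n=4: (294284479589372473370,21995854729733779209)∘(4190210,313191) = (4190210·294284479589372473370+179·313191·21995854729733779209, 4190210·21995854729733779209+313191·294284479589372473370) = (2466227538440333747559727201,184334500894152933286567560)

4190210 313191
35115719688199 2624672120220
294284479589372473370 21995854729733779209
2466227538440333747559727201 184334500894152933286567560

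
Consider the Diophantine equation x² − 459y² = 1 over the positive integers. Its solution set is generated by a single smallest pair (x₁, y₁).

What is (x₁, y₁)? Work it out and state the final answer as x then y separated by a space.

499850 23331

√459 = [21; 2,2,1,4,21,4,1,2,2,42, …], period ℓ=10 (even) → k=9
k=0  a_k=21  p_k/q_k = 21/1
k=1  a_k=2  p_k/q_k = 43/2
k=2  a_k=2  p_k/q_k = 107/5
k=3  a_k=1  p_k/q_k = 150/7
k=4  a_k=4  p_k/q_k = 707/33
…
k=6  a_k=4  p_k/q_k = 60695/2833
…
k=8  a_k=2  p_k/q_k = 212079/9899
k=9  a_k=2  p_k/q_k = 499850/23331
fundamental: x₁=499850, y₁=23331  (since 249850022500 − 459·544335561 = 1)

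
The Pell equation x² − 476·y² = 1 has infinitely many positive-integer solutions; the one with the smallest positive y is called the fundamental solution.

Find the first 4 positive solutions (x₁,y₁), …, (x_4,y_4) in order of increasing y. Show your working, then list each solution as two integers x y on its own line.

28799 1320
1658764801 76029360
95541534979199 4379139075960
5503001330073139201 252229652421114720

√476 = [21; 1,4,2,10,2,4,1,42, …], period ℓ=8 (even) → k=7
k=0  a_k=21  p_k/q_k = 21/1
…
k=2  a_k=4  p_k/q_k = 109/5
k=3  a_k=2  p_k/q_k = 240/11
k=4  a_k=10  p_k/q_k = 2509/115
k=5  a_k=2  p_k/q_k = 5258/241
k=6  a_k=4  p_k/q_k = 23541/1079
k=7  a_k=1  p_k/q_k = 28799/1320
(x₁, y₁) = (28799, 1320);  28799² − 476·1320² = 1 ✓
(28799+1320√476)^2 = 1658764801 + 76029360√476
(28799+1320√476)^3 = 95541534979199 + 4379139075960√476
(28799+1320√476)^4 = 5503001330073139201 + 252229652421114720√476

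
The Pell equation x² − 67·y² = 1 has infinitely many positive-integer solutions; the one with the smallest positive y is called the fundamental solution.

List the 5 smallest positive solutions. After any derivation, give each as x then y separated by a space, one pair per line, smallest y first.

[8; 5,2,1,1,7,1,1,2,5,16] for √67; ℓ=10 ⇒ convergent index 9
a_0=8:  p_0=8·1+0=8,  q_0=8·0+1=1
a_1=5:  p_1=5·8+1=41,  q_1=5·1+0=5
a_2=2:  p_2=2·41+8=90,  q_2=2·5+1=11
a_3=1:  p_3=1·90+41=131,  q_3=1·11+5=16
a_4=1:  p_4=1·131+90=221,  q_4=1·16+11=27
a_5=7:  p_5=7·221+131=1678,  q_5=7·27+16=205
a_6=1:  p_6=1·1678+221=1899,  q_6=1·205+27=232
…
a_8=2:  p_8=2·3577+1899=9053,  q_8=2·437+232=1106
a_9=5:  p_9=5·9053+3577=48842,  q_9=5·1106+437=5967
fundamental: x₁=48842, y₁=5967  (since 2385540964 − 67·35605089 = 1)
(x_2, y_2) = (48842·48842 + 67·5967·5967, 48842·5967 + 5967·48842) = (4771081927, 582880428)
(x_3, y_3) = (48842·4771081927 + 67·5967·582880428, 48842·582880428 + 5967·4771081927) = (466058366908226, 56938091722785)
(x_4, y_4) = (48842·466058366908226 + 67·5967·56938091722785, 48842·56938091722785 + 5967·466058366908226) = (45526445508292066657, 5561940551265649512)
(x_5, y_5) = (48842·45526445508292066657 + 67·5967·5561940551265649512, 48842·5561940551265649512 + 5967·45526445508292066657) = (4447205302565943872414162, 543312600752895615207423)

48842 5967
4771081927 582880428
466058366908226 56938091722785
45526445508292066657 5561940551265649512
4447205302565943872414162 543312600752895615207423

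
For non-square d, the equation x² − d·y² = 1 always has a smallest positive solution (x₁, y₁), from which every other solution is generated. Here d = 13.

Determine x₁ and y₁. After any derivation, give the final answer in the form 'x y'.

d=13: √d = [3; 1,1,1,1,6] (ℓ=5, odd), read p_9/q_9
a_0=3:  p_0=3·1+0=3,  q_0=3·0+1=1
…
a_2=1:  p_2=1·4+3=7,  q_2=1·1+1=2
a_3=1:  p_3=1·7+4=11,  q_3=1·2+1=3
…
a_6=1:  p_6=1·119+18=137,  q_6=1·33+5=38
a_7=1:  p_7=1·137+119=256,  q_7=1·38+33=71
a_8=1:  p_8=1·256+137=393,  q_8=1·71+38=109
a_9=1:  p_9=1·393+256=649,  q_9=1·109+71=180
fundamental: x₁=649, y₁=180  (since 421201 − 13·32400 = 1)

649 180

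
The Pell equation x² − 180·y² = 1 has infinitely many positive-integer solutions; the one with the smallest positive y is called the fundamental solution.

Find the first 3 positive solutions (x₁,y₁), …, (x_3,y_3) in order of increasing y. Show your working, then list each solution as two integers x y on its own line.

161 12
51841 3864
16692641 1244196

√180 = [13; 2,2,2,26, …], period ℓ=4 (even) → k=3
k=0  a_k=13  p_k/q_k = 13/1
k=1  a_k=2  p_k/q_k = 27/2
k=2  a_k=2  p_k/q_k = 67/5
k=3  a_k=2  p_k/q_k = 161/12
fundamental: x₁=161, y₁=12  (since 25921 − 180·144 = 1)
(x_2, y_2) = (161·161 + 180·12·12, 161·12 + 12·161) = (51841, 3864)
(x_3, y_3) = (161·51841 + 180·12·3864, 161·3864 + 12·51841) = (16692641, 1244196)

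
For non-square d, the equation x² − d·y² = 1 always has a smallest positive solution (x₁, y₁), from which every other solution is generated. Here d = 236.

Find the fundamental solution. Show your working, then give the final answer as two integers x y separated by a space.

561799 36570

d=236: √d = [15; 2,1,3,5,1,6,1,5,3,1,2,30] (ℓ=12, even), read p_11/q_11
i=0: a=15 ⇒ p=15, q=1
i=1: a=2 ⇒ p=31, q=2
i=2: a=1 ⇒ p=46, q=3
…
i=4: a=5 ⇒ p=891, q=58
…
i=6: a=6 ⇒ p=7251, q=472
i=7: a=1 ⇒ p=8311, q=541
i=8: a=5 ⇒ p=48806, q=3177
…
i=10: a=1 ⇒ p=203535, q=13249
i=11: a=2 ⇒ p=561799, q=36570
→ (561799, 36570).  Check: 561799²=315618116401, 236·36570²=315618116400, difference 1.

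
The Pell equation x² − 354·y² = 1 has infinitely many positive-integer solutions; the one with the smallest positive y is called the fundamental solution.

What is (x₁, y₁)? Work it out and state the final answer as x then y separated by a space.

258065 13716

√354 = [18; 1,4,2,2,18,2,2,4,1,36, …], period ℓ=10 (even) → k=9
step 0: (18, 1)  from 18·(1,0) + (0,1)
…
step 5: (9351, 497)  from 18·(508,27) + (207,11)
…
step 7: (47771, 2539)  from 2·(19210,1021) + (9351,497)
step 8: (210294, 11177)  from 4·(47771,2539) + (19210,1021)
step 9: (258065, 13716)  from 1·(210294,11177) + (47771,2539)
(x₁, y₁) = (258065, 13716);  258065² − 354·13716² = 1 ✓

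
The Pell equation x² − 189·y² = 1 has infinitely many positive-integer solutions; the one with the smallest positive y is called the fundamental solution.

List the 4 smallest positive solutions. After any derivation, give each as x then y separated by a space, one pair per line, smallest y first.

55 4
6049 440
665335 48396
73180801 5323120

√189 = [13; 1,2,1,26, …], period ℓ=4 (even) → k=3
a_0=13:  p_0=13·1+0=13,  q_0=13·0+1=1
a_1=1:  p_1=1·13+1=14,  q_1=1·1+0=1
a_2=2:  p_2=2·14+13=41,  q_2=2·1+1=3
a_3=1:  p_3=1·41+14=55,  q_3=1·3+1=4
→ (55, 4).  Check: 55²=3025, 189·4²=3024, difference 1.
(x_2, y_2) = (55·55 + 189·4·4, 55·4 + 4·55) = (6049, 440)
(x_3, y_3) = (55·6049 + 189·4·440, 55·440 + 4·6049) = (665335, 48396)
(x_4, y_4) = (55·665335 + 189·4·48396, 55·48396 + 4·665335) = (73180801, 5323120)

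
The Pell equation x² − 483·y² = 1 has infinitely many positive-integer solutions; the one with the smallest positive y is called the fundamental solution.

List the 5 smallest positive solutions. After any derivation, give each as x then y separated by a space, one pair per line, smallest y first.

22 1
967 44
42526 1935
1870177 85096
82245262 3742289

√483 → a₀=21, period (1,42); ℓ=2 even so k=1
a_0=21:  p_0=21·1+0=21,  q_0=21·0+1=1
a_1=1:  p_1=1·21+1=22,  q_1=1·1+0=1
(x₁, y₁) = (22, 1);  22² − 483·1² = 1 ✓
(22+1√483)^2 = 967 + 44√483
(22+1√483)^3 = 42526 + 1935√483
(22+1√483)^4 = 1870177 + 85096√483
(22+1√483)^5 = 82245262 + 3742289√483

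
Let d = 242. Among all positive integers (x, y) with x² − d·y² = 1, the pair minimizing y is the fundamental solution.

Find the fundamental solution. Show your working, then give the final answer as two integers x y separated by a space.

19601 1260

d=242: √d = [15; 1,1,3,1,14,1,3,1,1,30] (ℓ=10, even), read p_9/q_9
i=0: a=15 ⇒ p=15, q=1
i=1: a=1 ⇒ p=16, q=1
…
i=3: a=3 ⇒ p=109, q=7
i=4: a=1 ⇒ p=140, q=9
i=5: a=14 ⇒ p=2069, q=133
…
i=7: a=3 ⇒ p=8696, q=559
i=8: a=1 ⇒ p=10905, q=701
i=9: a=1 ⇒ p=19601, q=1260
→ (19601, 1260).  Check: 19601²=384199201, 242·1260²=384199200, difference 1.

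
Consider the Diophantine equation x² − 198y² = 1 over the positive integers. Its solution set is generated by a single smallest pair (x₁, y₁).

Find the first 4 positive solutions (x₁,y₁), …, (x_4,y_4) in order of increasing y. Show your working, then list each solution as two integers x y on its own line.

197 14
77617 5516
30580901 2173290
12048797377 856270744

d=198: √d = [14; 14,28] (ℓ=2, even), read p_1/q_1
step 0: (14, 1)  from 14·(1,0) + (0,1)
step 1: (197, 14)  from 14·(14,1) + (1,0)
(x₁, y₁) = (197, 14);  197² − 198·14² = 1 ✓
k=2:  x_2 = 197·197+198·14·14 = 77617,  y_2 = 197·14+14·197 = 5516
k=3:  x_3 = 197·77617+198·14·5516 = 30580901,  y_3 = 197·5516+14·77617 = 2173290
k=4:  x_4 = 197·30580901+198·14·2173290 = 12048797377,  y_4 = 197·2173290+14·30580901 = 856270744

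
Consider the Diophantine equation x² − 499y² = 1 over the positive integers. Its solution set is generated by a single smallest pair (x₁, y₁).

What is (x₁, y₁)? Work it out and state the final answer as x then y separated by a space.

d=499: √d = [22; 2,1,21,1,2,44] (ℓ=6, even), read p_5/q_5
a_0=22:  p_0=22·1+0=22,  q_0=22·0+1=1
…
a_4=1:  p_4=1·1452+67=1519,  q_4=1·65+3=68
a_5=2:  p_5=2·1519+1452=4490,  q_5=2·68+65=201
→ (4490, 201).  Check: 4490²=20160100, 499·201²=20160099, difference 1.

4490 201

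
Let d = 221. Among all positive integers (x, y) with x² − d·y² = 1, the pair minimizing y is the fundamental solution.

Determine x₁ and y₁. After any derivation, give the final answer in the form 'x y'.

1665 112

√221 → a₀=14, period (1,6,2,6,1,28); ℓ=6 even so k=5
k=0  a_k=14  p_k/q_k = 14/1
k=1  a_k=1  p_k/q_k = 15/1
…
k=3  a_k=2  p_k/q_k = 223/15
k=4  a_k=6  p_k/q_k = 1442/97
k=5  a_k=1  p_k/q_k = 1665/112
(x₁, y₁) = (1665, 112);  1665² − 221·112² = 1 ✓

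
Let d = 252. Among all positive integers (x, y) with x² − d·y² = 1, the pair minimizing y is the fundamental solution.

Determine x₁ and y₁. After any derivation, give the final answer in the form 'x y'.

127 8

[15; 1,6,1,30] for √252; ℓ=4 ⇒ convergent index 3
step 0: (15, 1)  from 15·(1,0) + (0,1)
step 1: (16, 1)  from 1·(15,1) + (1,0)
step 2: (111, 7)  from 6·(16,1) + (15,1)
step 3: (127, 8)  from 1·(111,7) + (16,1)
fundamental: x₁=127, y₁=8  (since 16129 − 252·64 = 1)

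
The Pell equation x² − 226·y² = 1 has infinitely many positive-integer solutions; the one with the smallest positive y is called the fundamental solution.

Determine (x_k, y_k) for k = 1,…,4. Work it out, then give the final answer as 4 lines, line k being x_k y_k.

451 30
406801 27060
366934051 24408090
330974107201 22016070120

d=226: √d = [15; 30] (ℓ=1, odd), read p_1/q_1
k=0  a_k=15  p_k/q_k = 15/1
k=1  a_k=30  p_k/q_k = 451/30
→ (451, 30).  Check: 451²=203401, 226·30²=203400, difference 1.
k=2:  x_2 = 451·451+226·30·30 = 406801,  y_2 = 451·30+30·451 = 27060
k=3:  x_3 = 451·406801+226·30·27060 = 366934051,  y_3 = 451·27060+30·406801 = 24408090
k=4:  x_4 = 451·366934051+226·30·24408090 = 330974107201,  y_4 = 451·24408090+30·366934051 = 22016070120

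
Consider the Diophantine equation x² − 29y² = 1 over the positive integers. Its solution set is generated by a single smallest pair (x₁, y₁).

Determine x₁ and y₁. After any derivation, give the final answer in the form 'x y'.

√29 = [5; 2,1,1,2,10, …], period ℓ=5 (odd) → k=9
k=0  a_k=5  p_k/q_k = 5/1
k=1  a_k=2  p_k/q_k = 11/2
k=2  a_k=1  p_k/q_k = 16/3
k=3  a_k=1  p_k/q_k = 27/5
k=4  a_k=2  p_k/q_k = 70/13
k=5  a_k=10  p_k/q_k = 727/135
k=6  a_k=2  p_k/q_k = 1524/283
k=7  a_k=1  p_k/q_k = 2251/418
k=8  a_k=1  p_k/q_k = 3775/701
k=9  a_k=2  p_k/q_k = 9801/1820
fundamental: x₁=9801, y₁=1820  (since 96059601 − 29·3312400 = 1)

9801 1820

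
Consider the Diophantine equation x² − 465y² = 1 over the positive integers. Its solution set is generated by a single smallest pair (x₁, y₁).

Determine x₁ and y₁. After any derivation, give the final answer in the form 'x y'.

√465 = [21; 1,1,3,2,2,2,3,1,1,42, …], period ℓ=10 (even) → k=9
i=0: a=21 ⇒ p=21, q=1
…
i=2: a=1 ⇒ p=43, q=2
…
i=4: a=2 ⇒ p=345, q=16
i=5: a=2 ⇒ p=841, q=39
i=6: a=2 ⇒ p=2027, q=94
…
i=8: a=1 ⇒ p=8949, q=415
i=9: a=1 ⇒ p=15871, q=736
(x₁, y₁) = (15871, 736);  15871² − 465·736² = 1 ✓

15871 736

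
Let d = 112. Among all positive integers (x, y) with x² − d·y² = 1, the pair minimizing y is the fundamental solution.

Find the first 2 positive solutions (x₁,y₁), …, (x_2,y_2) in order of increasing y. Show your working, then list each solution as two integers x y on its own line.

√112 → a₀=10, period (1,1,2,1,1,20); ℓ=6 even so k=5
k=0  a_k=10  p_k/q_k = 10/1
k=1  a_k=1  p_k/q_k = 11/1
…
k=4  a_k=1  p_k/q_k = 74/7
k=5  a_k=1  p_k/q_k = 127/12
→ (127, 12).  Check: 127²=16129, 112·12²=16128, difference 1.
n=2: (127,12)∘(127,12) = (127·127+112·12·12, 127·12+12·127) = (32257,3048)

127 12
32257 3048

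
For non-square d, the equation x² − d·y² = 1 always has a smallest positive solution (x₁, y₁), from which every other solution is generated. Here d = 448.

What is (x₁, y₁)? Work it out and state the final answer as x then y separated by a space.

d=448: √d = [21; 6,42] (ℓ=2, even), read p_1/q_1
k=0  a_k=21  p_k/q_k = 21/1
k=1  a_k=6  p_k/q_k = 127/6
→ (127, 6).  Check: 127²=16129, 448·6²=16128, difference 1.

127 6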